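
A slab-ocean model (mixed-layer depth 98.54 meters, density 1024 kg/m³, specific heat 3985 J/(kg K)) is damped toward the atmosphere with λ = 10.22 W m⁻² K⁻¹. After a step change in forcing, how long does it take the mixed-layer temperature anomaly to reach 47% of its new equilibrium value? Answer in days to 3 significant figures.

Areal heat capacity C = ρ c_p D = 1024 × 3985 × 98.54 = 4.02×10^8 J/(m^2 K).
τ = C / λ = 4.02×10^8 / 10.22 = 3.93×10^7 s.
Fraction reached: 1 − e^(−t/τ) = 0.47 ⇒ t = −τ ln(1 − 0.47) = τ × 0.635.
t = 2.50×10^7 s = 289 days.

289 days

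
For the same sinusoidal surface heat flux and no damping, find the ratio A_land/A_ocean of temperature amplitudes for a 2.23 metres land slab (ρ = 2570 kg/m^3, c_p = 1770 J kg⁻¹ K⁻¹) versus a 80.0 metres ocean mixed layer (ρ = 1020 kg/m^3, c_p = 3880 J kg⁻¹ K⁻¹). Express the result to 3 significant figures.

C_ocean = 1020 × 3880 × 80.0 = 3.17×10^8 J/(m²·K).
C_land = 2570 × 1770 × 2.23 = 1.01×10^7 J/(m²·K).
Undamped amplitude ∝ 1/C, so A_land/A_ocean = C_ocean/C_land = 31.2.

31.2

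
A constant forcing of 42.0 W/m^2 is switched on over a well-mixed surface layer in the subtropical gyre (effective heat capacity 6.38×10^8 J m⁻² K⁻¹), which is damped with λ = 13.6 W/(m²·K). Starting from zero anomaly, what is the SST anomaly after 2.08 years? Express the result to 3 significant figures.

Areal heat capacity C = 6.38×10^8 J m⁻² K⁻¹ (given).
τ = C / λ = 6.38×10^8 / 13.6 = 4.69×10^7 s.
Equilibrium anomaly ΔT_eq = F / λ = 42.0 / 13.6 = 3.09 K.
t = 2.08 years = 6.56×10^7 s, so t/τ = 1.40.
ΔT(t) = ΔT_eq (1 − e^(−t/τ)) = 3.09 × (1 − e^−1.40) = 2.33 K.

2.33 K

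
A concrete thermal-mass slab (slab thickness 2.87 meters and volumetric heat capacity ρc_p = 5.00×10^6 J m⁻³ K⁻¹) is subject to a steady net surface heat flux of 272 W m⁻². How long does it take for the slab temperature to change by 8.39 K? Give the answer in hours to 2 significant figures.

Areal heat capacity C = ρc_p × D = 5.00×10^6 × 2.87 = 1.44×10^7 J/(m²·K).
Time required: Δt = C ΔT / F = 1.44×10^7 × 8.39 / 272 = 4.43×10^5 s.
In hours: 4.43×10^5 s / (3600 s/hour) = 123 hours.

120 hours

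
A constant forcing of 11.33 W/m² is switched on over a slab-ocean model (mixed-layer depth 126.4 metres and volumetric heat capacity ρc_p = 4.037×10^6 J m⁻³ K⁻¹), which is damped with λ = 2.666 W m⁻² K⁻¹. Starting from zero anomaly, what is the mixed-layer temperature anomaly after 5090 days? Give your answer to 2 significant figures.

3.8 K

Areal heat capacity C = ρc_p × D = 4.037×10^6 × 126.4 = 5.10×10^8 J/(m^2 K).
τ = C / λ = 5.10×10^8 / 2.666 = 1.91×10^8 s.
Equilibrium anomaly ΔT_eq = F / λ = 11.33 / 2.666 = 4.25 K.
t = 5090 days = 4.40×10^8 s, so t/τ = 2.30.
ΔT(t) = ΔT_eq (1 − e^(−t/τ)) = 4.25 × (1 − e^−2.30) = 3.82 K.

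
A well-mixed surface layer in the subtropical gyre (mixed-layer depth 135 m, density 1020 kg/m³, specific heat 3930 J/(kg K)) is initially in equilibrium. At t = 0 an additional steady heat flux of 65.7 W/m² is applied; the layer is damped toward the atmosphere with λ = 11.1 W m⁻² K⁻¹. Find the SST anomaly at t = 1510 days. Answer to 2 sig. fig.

5.5 K

Areal heat capacity C = ρ c_p D = 1020 × 3930 × 135 = 5.41×10^8 J/(m²·K).
τ = C / λ = 5.41×10^8 / 11.1 = 4.88×10^7 s.
Equilibrium anomaly ΔT_eq = F / λ = 65.7 / 11.1 = 5.92 K.
t = 1510 days = 1.30×10^8 s, so t/τ = 2.68.
ΔT(t) = ΔT_eq (1 − e^(−t/τ)) = 5.92 × (1 − e^−2.68) = 5.51 K.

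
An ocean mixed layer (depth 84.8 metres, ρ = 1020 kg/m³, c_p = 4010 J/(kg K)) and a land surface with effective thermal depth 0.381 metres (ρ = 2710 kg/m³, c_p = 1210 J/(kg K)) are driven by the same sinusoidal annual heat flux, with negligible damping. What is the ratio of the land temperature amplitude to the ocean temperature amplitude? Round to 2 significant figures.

280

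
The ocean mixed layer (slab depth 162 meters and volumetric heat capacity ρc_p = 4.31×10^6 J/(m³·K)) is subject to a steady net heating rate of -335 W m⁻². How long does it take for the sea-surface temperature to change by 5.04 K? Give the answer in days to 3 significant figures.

122 days

Areal heat capacity C = ρc_p × D = 4.31×10^6 × 162 = 6.98×10^8 J/(m^2 K).
Time required: Δt = C ΔT / F = 6.98×10^8 × -5.04 / -335 = 1.05×10^7 s.
In days: 1.05×10^7 s / (86400 s/day) = 122 days.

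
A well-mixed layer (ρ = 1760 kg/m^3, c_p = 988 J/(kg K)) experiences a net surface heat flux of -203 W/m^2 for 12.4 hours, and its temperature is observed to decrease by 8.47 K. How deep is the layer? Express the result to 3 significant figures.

Heat input Q = F Δt = -203 × 44600 s = -9.06×10^6 J/m².
Required areal heat capacity C = Q / ΔT = 1.07×10^6 J/(m²·K).
Depth D = C / (ρ c_p) = 1.07×10^6 / (1760 × 988) = 0.615 m.

0.615 m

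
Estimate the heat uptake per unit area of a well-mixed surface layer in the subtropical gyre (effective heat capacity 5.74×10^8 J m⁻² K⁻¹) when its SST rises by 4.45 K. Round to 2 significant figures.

2.6×10^9

Areal heat capacity C = 5.74×10^8 J m⁻² K⁻¹ (given).
ΔQ = C ΔT = 5.74×10^8 × 4.45 = 2.55×10^9 J/m².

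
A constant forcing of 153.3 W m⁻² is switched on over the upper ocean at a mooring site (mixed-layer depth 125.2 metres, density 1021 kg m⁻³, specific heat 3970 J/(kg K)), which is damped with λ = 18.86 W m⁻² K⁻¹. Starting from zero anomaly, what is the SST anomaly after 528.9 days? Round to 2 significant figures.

Areal heat capacity C = ρ c_p D = 1021 × 3970 × 125.2 = 5.07×10^8 J m⁻² K⁻¹.
τ = C / λ = 5.07×10^8 / 18.86 = 2.69×10^7 s.
Equilibrium anomaly ΔT_eq = F / λ = 153.3 / 18.86 = 8.13 K.
t = 528.9 days = 4.57×10^7 s, so t/τ = 1.70.
ΔT(t) = ΔT_eq (1 − e^(−t/τ)) = 8.13 × (1 − e^−1.70) = 6.64 K.

6.6 K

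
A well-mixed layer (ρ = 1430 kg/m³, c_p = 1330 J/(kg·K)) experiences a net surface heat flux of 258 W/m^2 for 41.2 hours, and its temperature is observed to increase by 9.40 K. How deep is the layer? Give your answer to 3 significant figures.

2.14 m

Heat input Q = F Δt = 258 × 1.48×10^5 s = 3.83×10^7 J/m².
Required areal heat capacity C = Q / ΔT = 4.07×10^6 J/(m²·K).
Depth D = C / (ρ c_p) = 4.07×10^6 / (1430 × 1330) = 2.14 m.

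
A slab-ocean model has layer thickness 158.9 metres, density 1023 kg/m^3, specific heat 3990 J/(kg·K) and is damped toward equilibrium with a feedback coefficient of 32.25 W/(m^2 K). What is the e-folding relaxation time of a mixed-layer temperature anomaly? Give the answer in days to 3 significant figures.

233 days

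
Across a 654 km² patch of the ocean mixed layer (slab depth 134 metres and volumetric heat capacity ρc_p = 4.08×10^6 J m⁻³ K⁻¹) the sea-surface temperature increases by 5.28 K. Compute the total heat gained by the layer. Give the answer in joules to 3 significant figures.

1.89×10^18 J

Areal heat capacity C = ρc_p × D = 4.08×10^6 × 134 = 5.47×10^8 J m⁻² K⁻¹.
Heat per unit area: q = C ΔT = 5.47×10^8 × 5.28 = 2.89×10^9 J/m².
Total heat: Q = q × A = 2.89×10^9 × (654 × 10⁶ m²) = 1.89×10^18 J.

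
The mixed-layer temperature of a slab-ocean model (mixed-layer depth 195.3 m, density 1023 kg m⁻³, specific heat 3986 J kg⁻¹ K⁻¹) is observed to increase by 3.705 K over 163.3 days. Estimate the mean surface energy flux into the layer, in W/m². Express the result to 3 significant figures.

Areal heat capacity C = ρ c_p D = 1023 × 3986 × 195.3 = 7.96×10^8 J/(m^2 K).
Required heat per unit area: Q = C ΔT = 7.96×10^8 × 3.705 = 2.95×10^9 J/m².
Flux F = Q / Δt = 2.95×10^9 / 1.41×10^7 s = 209 W/m².

209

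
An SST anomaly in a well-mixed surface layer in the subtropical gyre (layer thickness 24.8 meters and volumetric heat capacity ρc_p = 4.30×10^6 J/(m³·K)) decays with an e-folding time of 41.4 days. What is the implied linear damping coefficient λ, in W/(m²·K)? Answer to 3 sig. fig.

29.8

Areal heat capacity C = ρc_p × D = 4.30×10^6 × 24.8 = 1.07×10^8 J/(m²·K).
τ = 41.4 days = 3.58×10^6 s.
λ = C / τ = 1.07×10^8 / 3.58×10^6 = 29.8 W/(m²·K).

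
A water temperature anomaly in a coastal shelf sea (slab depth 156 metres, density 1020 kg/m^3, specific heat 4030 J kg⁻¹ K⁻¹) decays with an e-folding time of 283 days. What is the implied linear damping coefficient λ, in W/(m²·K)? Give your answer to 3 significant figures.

Areal heat capacity C = ρ c_p D = 1020 × 4030 × 156 = 6.41×10^8 J/(m²·K).
τ = 283 days = 2.45×10^7 s.
λ = C / τ = 6.41×10^8 / 2.45×10^7 = 26.2 W/(m²·K).

26.2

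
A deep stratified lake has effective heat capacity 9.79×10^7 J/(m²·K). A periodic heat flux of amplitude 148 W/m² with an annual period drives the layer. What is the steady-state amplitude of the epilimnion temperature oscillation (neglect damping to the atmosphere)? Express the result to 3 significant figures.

7.59 K

Areal heat capacity C = 9.79×10^7 J/(m²·K) (given).
Angular frequency ω = 2π / T = 2π / 3.15×10^7 s = 1.99×10^-7 s⁻¹.
Cω = 9.79×10^7 × 1.99×10^-7 = 19.5 W/(m²·K).
Amplitude A = F₀ / (Cω) = 148 / 19.5 = 7.59 K.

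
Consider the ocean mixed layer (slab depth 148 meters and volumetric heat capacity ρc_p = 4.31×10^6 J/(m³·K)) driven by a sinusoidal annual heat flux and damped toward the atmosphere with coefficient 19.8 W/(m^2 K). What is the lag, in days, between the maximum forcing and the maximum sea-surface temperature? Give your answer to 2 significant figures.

82 days

Areal heat capacity C = ρc_p × D = 4.31×10^6 × 148 = 6.38×10^8 J m⁻² K⁻¹.
ω = 2π / 3.15×10^7 s = 1.99×10^-7 s⁻¹.
Phase lag φ = arctan(Cω/λ) = arctan(127/19.8) = 1.42 rad.
Time lag = φ / ω = 1.42 / 1.99×10^-7 = 7.11×10^6 s = 82.3 days.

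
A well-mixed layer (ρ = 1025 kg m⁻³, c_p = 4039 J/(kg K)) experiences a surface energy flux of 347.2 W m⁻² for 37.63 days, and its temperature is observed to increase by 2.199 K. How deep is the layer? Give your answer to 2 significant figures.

120 m

Heat input Q = F Δt = 347.2 × 3.25×10^6 s = 1.13×10^9 J/m².
Required areal heat capacity C = Q / ΔT = 5.13×10^8 J/(m²·K).
Depth D = C / (ρ c_p) = 5.13×10^8 / (1025 × 4039) = 124 m.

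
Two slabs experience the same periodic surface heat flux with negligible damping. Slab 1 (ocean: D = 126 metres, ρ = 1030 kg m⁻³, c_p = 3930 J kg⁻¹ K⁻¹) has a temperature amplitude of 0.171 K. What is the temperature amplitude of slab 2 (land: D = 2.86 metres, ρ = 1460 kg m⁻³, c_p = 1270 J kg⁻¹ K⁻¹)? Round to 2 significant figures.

16 K

C_ocean = 5.10×10^8 J/(m²·K); C_land = 5.30×10^6 J/(m²·K).
A ∝ 1/C ⇒ A_land = A_ocean × C_ocean/C_land = 0.171 × 96.2 = 16.4 K.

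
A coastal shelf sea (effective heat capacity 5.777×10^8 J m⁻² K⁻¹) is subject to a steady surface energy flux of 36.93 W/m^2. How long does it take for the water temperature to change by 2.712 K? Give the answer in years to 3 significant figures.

1.34 years

Areal heat capacity C = 5.777×10^8 J m⁻² K⁻¹ (given).
Time required: Δt = C ΔT / F = 5.78×10^8 × 2.712 / 36.93 = 4.24×10^7 s.
In years: 4.24×10^7 s / (3.156×10^7 s/year) = 1.34 years.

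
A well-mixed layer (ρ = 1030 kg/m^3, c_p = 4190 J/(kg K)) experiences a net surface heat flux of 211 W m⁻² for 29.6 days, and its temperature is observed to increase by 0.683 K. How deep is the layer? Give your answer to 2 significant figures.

Heat input Q = F Δt = 211 × 2.56×10^6 s = 5.40×10^8 J/m².
Required areal heat capacity C = Q / ΔT = 7.90×10^8 J/(m²·K).
Depth D = C / (ρ c_p) = 7.90×10^8 / (1030 × 4190) = 183 m.

180 m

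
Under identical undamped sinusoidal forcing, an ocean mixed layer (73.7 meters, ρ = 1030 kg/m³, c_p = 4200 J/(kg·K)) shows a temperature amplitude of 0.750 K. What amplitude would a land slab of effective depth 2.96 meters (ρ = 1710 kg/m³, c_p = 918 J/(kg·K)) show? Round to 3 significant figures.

51.5 K

C_ocean = 3.19×10^8 J/(m²·K); C_land = 4.65×10^6 J/(m²·K).
A ∝ 1/C ⇒ A_land = A_ocean × C_ocean/C_land = 0.750 × 68.6 = 51.5 K.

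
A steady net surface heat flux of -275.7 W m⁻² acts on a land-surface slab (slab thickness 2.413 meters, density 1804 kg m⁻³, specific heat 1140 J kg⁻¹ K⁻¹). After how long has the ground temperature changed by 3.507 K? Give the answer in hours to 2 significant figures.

18 hours

Areal heat capacity C = ρ c_p D = 1804 × 1140 × 2.413 = 4.96×10^6 J m⁻² K⁻¹.
Time required: Δt = C ΔT / F = 4.96×10^6 × -3.507 / -275.7 = 63100 s.
In hours: 63100 s / (3600 s/hour) = 17.5 hours.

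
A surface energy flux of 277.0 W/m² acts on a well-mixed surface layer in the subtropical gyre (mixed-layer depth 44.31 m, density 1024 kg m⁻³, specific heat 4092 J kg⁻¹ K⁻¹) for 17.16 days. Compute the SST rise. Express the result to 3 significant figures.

2.21 K

Areal heat capacity C = ρ c_p D = 1024 × 4092 × 44.31 = 1.86×10^8 J m⁻² K⁻¹.
Net heat input Q = F Δt = 277.0 × (17.16 days × 86400 s/day) = 4.11×10^8 J/m².
ΔT = Q / C = 4.11×10^8 / 1.86×10^8 = 2.21 K.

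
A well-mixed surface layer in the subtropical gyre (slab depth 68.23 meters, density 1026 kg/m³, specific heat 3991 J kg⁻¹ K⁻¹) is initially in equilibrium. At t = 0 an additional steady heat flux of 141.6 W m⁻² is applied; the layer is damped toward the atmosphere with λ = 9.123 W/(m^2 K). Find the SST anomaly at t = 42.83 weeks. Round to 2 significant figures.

Areal heat capacity C = ρ c_p D = 1026 × 3991 × 68.23 = 2.79×10^8 J/(m^2 K).
τ = C / λ = 2.79×10^8 / 9.123 = 3.06×10^7 s.
Equilibrium anomaly ΔT_eq = F / λ = 141.6 / 9.123 = 15.5 K.
t = 42.83 weeks = 2.59×10^7 s, so t/τ = 0.846.
ΔT(t) = ΔT_eq (1 − e^(−t/τ)) = 15.5 × (1 − e^−0.846) = 8.86 K.

8.9 K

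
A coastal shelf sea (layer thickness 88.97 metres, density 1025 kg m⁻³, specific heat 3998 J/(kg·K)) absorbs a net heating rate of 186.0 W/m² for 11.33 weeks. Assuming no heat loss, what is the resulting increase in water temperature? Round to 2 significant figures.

3.5 K

Areal heat capacity C = ρ c_p D = 1025 × 3998 × 88.97 = 3.65×10^8 J/(m^2 K).
Net heat input Q = F Δt = 186.0 × (11.33 weeks × 6.048×10^5 s/week) = 1.27×10^9 J/m².
ΔT = Q / C = 1.27×10^9 / 3.65×10^8 = 3.50 K.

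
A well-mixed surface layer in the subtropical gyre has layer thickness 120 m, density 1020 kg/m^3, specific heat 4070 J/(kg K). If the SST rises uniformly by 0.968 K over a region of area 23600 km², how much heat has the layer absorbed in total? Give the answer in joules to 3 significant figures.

1.14×10^19 J

Areal heat capacity C = ρ c_p D = 1020 × 4070 × 120 = 4.98×10^8 J m⁻² K⁻¹.
Heat per unit area: q = C ΔT = 4.98×10^8 × 0.968 = 4.82×10^8 J/m².
Total heat: Q = q × A = 4.82×10^8 × (23600 × 10⁶ m²) = 1.14×10^19 J.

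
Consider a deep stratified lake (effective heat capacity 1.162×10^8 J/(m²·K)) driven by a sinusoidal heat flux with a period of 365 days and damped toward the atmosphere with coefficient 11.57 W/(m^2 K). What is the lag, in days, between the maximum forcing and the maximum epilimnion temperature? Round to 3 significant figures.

64.3 days

Areal heat capacity C = 1.162×10^8 J/(m²·K) (given).
ω = 2π / 3.15×10^7 s = 1.99×10^-7 s⁻¹.
Phase lag φ = arctan(Cω/λ) = arctan(23.2/11.57) = 1.11 rad.
Time lag = φ / ω = 1.11 / 1.99×10^-7 = 5.56×10^6 s = 64.3 days.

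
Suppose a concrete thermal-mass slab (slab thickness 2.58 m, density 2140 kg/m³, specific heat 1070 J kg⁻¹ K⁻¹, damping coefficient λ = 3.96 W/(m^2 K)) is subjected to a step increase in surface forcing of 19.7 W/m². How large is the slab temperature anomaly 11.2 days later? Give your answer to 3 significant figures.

2.37 K

Areal heat capacity C = ρ c_p D = 2140 × 1070 × 2.58 = 5.91×10^6 J/(m^2 K).
τ = C / λ = 5.91×10^6 / 3.96 = 1.49×10^6 s.
Equilibrium anomaly ΔT_eq = F / λ = 19.7 / 3.96 = 4.97 K.
t = 11.2 days = 9.68×10^5 s, so t/τ = 0.649.
ΔT(t) = ΔT_eq (1 − e^(−t/τ)) = 4.97 × (1 − e^−0.649) = 2.37 K.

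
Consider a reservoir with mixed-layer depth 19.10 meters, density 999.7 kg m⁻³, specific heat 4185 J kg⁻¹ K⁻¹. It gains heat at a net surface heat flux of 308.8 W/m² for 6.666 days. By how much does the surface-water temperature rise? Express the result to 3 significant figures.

Areal heat capacity C = ρ c_p D = 999.7 × 4185 × 19.10 = 7.99×10^7 J/(m^2 K).
Net heat input Q = F Δt = 308.8 × (6.666 days × 86400 s/day) = 1.78×10^8 J/m².
ΔT = Q / C = 1.78×10^8 / 7.99×10^7 = 2.23 K.

2.23 K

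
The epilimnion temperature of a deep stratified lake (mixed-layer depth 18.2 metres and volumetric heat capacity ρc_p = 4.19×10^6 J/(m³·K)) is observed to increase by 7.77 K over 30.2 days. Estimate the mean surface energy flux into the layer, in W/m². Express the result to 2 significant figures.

230

Areal heat capacity C = ρc_p × D = 4.19×10^6 × 18.2 = 7.63×10^7 J/(m²·K).
Required heat per unit area: Q = C ΔT = 7.63×10^7 × 7.77 = 5.93×10^8 J/m².
Flux F = Q / Δt = 5.93×10^8 / 2.61×10^6 s = 227 W/m².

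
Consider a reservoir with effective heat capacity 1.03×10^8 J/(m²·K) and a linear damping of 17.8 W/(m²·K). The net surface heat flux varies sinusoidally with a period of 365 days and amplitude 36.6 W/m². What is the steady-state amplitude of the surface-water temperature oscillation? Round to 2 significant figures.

1.3 K

Areal heat capacity C = 1.03×10^8 J/(m²·K) (given).
Angular frequency ω = 2π / T = 2π / 3.15×10^7 s = 1.99×10^-7 s⁻¹.
√((Cω)² + λ²) = √((20.5)² + 17.8²) = 27.2 W/(m²·K).
Amplitude A = F₀ / √((Cω)²+λ²) = 36.6 / 27.2 = 1.35 K.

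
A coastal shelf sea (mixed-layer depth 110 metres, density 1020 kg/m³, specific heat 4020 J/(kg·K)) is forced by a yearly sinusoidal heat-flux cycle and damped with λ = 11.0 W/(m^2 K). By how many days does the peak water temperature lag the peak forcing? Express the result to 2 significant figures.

84 days

Areal heat capacity C = ρ c_p D = 1020 × 4020 × 110 = 4.51×10^8 J/(m^2 K).
ω = 2π / 3.15×10^7 s = 1.99×10^-7 s⁻¹.
Phase lag φ = arctan(Cω/λ) = arctan(89.9/11.0) = 1.45 rad.
Time lag = φ / ω = 1.45 / 1.99×10^-7 = 7.27×10^6 s = 84.2 days.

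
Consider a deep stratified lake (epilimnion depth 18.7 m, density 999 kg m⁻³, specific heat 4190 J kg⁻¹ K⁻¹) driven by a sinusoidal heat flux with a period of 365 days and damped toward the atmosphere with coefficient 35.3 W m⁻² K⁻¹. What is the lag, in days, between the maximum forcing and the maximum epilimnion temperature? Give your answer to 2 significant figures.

Areal heat capacity C = ρ c_p D = 999 × 4190 × 18.7 = 7.83×10^7 J/(m²·K).
ω = 2π / 3.15×10^7 s = 1.99×10^-7 s⁻¹.
Phase lag φ = arctan(Cω/λ) = arctan(15.6/35.3) = 0.416 rad.
Time lag = φ / ω = 0.416 / 1.99×10^-7 = 2.09×10^6 s = 24.2 days.

24 days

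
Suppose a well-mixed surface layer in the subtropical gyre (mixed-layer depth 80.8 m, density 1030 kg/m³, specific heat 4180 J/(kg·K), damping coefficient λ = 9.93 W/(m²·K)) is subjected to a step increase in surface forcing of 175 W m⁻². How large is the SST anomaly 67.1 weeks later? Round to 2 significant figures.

12 K

Areal heat capacity C = ρ c_p D = 1030 × 4180 × 80.8 = 3.48×10^8 J/(m^2 K).
τ = C / λ = 3.48×10^8 / 9.93 = 3.50×10^7 s.
Equilibrium anomaly ΔT_eq = F / λ = 175 / 9.93 = 17.6 K.
t = 67.1 weeks = 4.06×10^7 s, so t/τ = 1.16.
ΔT(t) = ΔT_eq (1 − e^(−t/τ)) = 17.6 × (1 − e^−1.16) = 12.1 K.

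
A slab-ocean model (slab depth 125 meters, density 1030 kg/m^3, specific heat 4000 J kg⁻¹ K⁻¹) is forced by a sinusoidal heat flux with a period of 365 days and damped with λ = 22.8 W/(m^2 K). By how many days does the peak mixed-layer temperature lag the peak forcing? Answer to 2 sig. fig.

79 days

Areal heat capacity C = ρ c_p D = 1030 × 4000 × 125 = 5.15×10^8 J m⁻² K⁻¹.
ω = 2π / 3.15×10^7 s = 1.99×10^-7 s⁻¹.
Phase lag φ = arctan(Cω/λ) = arctan(103/22.8) = 1.35 rad.
Time lag = φ / ω = 1.35 / 1.99×10^-7 = 6.79×10^6 s = 78.5 days.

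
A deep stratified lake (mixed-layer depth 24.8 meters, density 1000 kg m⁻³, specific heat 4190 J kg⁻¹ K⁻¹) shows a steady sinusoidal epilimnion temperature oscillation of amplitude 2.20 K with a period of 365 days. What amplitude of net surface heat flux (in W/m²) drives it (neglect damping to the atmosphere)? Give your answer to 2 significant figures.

Areal heat capacity C = ρ c_p D = 1000 × 4190 × 24.8 = 1.04×10^8 J/(m^2 K).
ω = 2π / 3.15×10^7 s = 1.99×10^-7 s⁻¹.
Cω = 1.04×10^8 × 1.99×10^-7 = 20.7 W/(m²·K).
F₀ = A × Cω = 2.20 × 20.7 = 45.5 W/m².

46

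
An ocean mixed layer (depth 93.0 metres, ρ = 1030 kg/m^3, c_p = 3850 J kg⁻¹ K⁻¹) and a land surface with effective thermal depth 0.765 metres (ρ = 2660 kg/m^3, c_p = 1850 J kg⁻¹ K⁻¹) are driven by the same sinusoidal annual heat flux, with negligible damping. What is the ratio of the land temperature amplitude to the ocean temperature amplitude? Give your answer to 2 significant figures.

C_ocean = 1030 × 3850 × 93.0 = 3.69×10^8 J/(m²·K).
C_land = 2660 × 1850 × 0.765 = 3.76×10^6 J/(m²·K).
Undamped amplitude ∝ 1/C, so A_land/A_ocean = C_ocean/C_land = 98.0.

98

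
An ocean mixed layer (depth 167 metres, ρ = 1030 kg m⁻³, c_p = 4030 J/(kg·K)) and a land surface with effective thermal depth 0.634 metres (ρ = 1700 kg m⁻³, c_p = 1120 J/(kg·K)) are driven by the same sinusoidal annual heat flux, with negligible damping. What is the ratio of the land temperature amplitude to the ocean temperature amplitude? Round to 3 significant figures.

574

C_ocean = 1030 × 4030 × 167 = 6.93×10^8 J/(m²·K).
C_land = 1700 × 1120 × 0.634 = 1.21×10^6 J/(m²·K).
Undamped amplitude ∝ 1/C, so A_land/A_ocean = C_ocean/C_land = 574.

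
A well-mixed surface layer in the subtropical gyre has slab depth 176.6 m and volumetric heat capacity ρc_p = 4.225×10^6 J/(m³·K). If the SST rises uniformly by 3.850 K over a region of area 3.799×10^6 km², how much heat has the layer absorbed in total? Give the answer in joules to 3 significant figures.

1.09×10^22 J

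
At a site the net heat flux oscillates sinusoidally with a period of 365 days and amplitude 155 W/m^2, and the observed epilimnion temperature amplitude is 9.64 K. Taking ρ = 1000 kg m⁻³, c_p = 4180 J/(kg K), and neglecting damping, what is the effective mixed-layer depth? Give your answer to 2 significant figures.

ω = 2π / 3.15×10^7 s = 1.99×10^-7 s⁻¹.
Required C = F₀ / (A ω) = 155 / (9.64 × 1.99×10^-7) = 8.07×10^7 J/(m²·K).
D = C / (ρ c_p) = 8.07×10^7 / (1000 × 4180) = 19.3 m.

19 m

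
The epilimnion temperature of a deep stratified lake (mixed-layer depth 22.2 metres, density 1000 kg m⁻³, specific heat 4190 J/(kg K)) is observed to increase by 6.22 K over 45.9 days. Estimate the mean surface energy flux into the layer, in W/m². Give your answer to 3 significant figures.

146

Areal heat capacity C = ρ c_p D = 1000 × 4190 × 22.2 = 9.30×10^7 J/(m²·K).
Required heat per unit area: Q = C ΔT = 9.30×10^7 × 6.22 = 5.79×10^8 J/m².
Flux F = Q / Δt = 5.79×10^8 / 3.97×10^6 s = 146 W/m².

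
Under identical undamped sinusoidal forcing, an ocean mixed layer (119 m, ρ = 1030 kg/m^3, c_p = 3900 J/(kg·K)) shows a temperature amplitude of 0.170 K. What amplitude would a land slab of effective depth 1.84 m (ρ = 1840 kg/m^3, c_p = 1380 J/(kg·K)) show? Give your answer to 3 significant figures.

C_ocean = 4.78×10^8 J/(m²·K); C_land = 4.67×10^6 J/(m²·K).
A ∝ 1/C ⇒ A_land = A_ocean × C_ocean/C_land = 0.170 × 102 = 17.4 K.

17.4 K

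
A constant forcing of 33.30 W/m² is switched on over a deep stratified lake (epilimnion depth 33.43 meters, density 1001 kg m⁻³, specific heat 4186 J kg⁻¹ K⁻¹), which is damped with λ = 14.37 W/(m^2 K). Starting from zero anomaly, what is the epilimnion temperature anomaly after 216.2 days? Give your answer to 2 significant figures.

2.0 K

Areal heat capacity C = ρ c_p D = 1001 × 4186 × 33.43 = 1.40×10^8 J/(m²·K).
τ = C / λ = 1.40×10^8 / 14.37 = 9.75×10^6 s.
Equilibrium anomaly ΔT_eq = F / λ = 33.30 / 14.37 = 2.32 K.
t = 216.2 days = 1.87×10^7 s, so t/τ = 1.92.
ΔT(t) = ΔT_eq (1 − e^(−t/τ)) = 2.32 × (1 − e^−1.92) = 1.98 K.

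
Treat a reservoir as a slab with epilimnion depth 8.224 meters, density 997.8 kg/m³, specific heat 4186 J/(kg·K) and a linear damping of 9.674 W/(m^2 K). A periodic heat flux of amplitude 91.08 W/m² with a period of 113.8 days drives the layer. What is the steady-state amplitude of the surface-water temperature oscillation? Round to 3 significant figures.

3.80 K

Areal heat capacity C = ρ c_p D = 997.8 × 4186 × 8.224 = 3.43×10^7 J/(m^2 K).
Angular frequency ω = 2π / T = 2π / 9.83×10^6 s = 6.39×10^-7 s⁻¹.
√((Cω)² + λ²) = √((22.0)² + 9.674²) = 24.0 W/(m²·K).
Amplitude A = F₀ / √((Cω)²+λ²) = 91.08 / 24.0 = 3.80 K.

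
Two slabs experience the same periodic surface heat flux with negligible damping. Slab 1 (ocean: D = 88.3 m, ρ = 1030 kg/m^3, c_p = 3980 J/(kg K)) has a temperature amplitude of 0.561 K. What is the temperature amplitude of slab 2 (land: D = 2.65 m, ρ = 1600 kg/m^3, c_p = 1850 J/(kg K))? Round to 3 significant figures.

25.9 K

C_ocean = 3.62×10^8 J/(m²·K); C_land = 7.84×10^6 J/(m²·K).
A ∝ 1/C ⇒ A_land = A_ocean × C_ocean/C_land = 0.561 × 46.1 = 25.9 K.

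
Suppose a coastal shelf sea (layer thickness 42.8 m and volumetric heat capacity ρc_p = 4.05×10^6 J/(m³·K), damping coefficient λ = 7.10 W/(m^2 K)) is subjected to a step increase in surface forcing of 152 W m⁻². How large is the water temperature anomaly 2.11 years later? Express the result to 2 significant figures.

20 K

Areal heat capacity C = ρc_p × D = 4.05×10^6 × 42.8 = 1.73×10^8 J m⁻² K⁻¹.
τ = C / λ = 1.73×10^8 / 7.10 = 2.44×10^7 s.
Equilibrium anomaly ΔT_eq = F / λ = 152 / 7.10 = 21.4 K.
t = 2.11 years = 6.66×10^7 s, so t/τ = 2.73.
ΔT(t) = ΔT_eq (1 − e^(−t/τ)) = 21.4 × (1 − e^−2.73) = 20.0 K.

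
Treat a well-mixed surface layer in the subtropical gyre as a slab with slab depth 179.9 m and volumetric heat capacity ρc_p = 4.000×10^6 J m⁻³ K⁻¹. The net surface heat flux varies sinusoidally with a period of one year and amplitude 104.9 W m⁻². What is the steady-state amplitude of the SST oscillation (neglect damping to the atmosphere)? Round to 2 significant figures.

Areal heat capacity C = ρc_p × D = 4.000×10^6 × 179.9 = 7.20×10^8 J/(m^2 K).
Angular frequency ω = 2π / T = 2π / 3.15×10^7 s = 1.99×10^-7 s⁻¹.
Cω = 7.20×10^8 × 1.99×10^-7 = 143 W/(m²·K).
Amplitude A = F₀ / (Cω) = 104.9 / 143 = 0.732 K.

0.73 K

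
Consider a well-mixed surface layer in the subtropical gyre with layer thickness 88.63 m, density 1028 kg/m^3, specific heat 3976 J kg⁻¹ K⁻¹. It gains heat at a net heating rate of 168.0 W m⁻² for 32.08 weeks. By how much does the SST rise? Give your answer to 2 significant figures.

9.0 K

Areal heat capacity C = ρ c_p D = 1028 × 3976 × 88.63 = 3.62×10^8 J/(m^2 K).
Net heat input Q = F Δt = 168.0 × (32.08 weeks × 6.048×10^5 s/week) = 3.26×10^9 J/m².
ΔT = Q / C = 3.26×10^9 / 3.62×10^8 = 9.00 K.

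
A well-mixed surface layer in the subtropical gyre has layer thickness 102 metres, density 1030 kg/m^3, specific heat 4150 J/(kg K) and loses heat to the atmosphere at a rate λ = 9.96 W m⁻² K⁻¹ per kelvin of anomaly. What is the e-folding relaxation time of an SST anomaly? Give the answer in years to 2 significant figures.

Areal heat capacity C = ρ c_p D = 1030 × 4150 × 102 = 4.36×10^8 J/(m²·K).
Relaxation time τ = C / λ = 4.36×10^8 / 9.96 = 4.38×10^7 s.
In years: 4.38×10^7 s / (3.156×10^7 s/year) = 1.39 years.

1.4 years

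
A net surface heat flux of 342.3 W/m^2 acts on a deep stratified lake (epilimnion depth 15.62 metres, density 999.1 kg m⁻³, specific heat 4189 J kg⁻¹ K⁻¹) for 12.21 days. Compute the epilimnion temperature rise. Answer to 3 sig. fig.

5.52 K

Areal heat capacity C = ρ c_p D = 999.1 × 4189 × 15.62 = 6.54×10^7 J/(m²·K).
Net heat input Q = F Δt = 342.3 × (12.21 days × 86400 s/day) = 3.61×10^8 J/m².
ΔT = Q / C = 3.61×10^8 / 6.54×10^7 = 5.52 K.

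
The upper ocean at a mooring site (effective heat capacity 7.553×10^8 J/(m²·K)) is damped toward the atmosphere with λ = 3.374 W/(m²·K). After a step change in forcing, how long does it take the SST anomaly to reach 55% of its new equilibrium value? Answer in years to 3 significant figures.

Areal heat capacity C = 7.553×10^8 J/(m²·K) (given).
τ = C / λ = 7.55×10^8 / 3.374 = 2.24×10^8 s.
Fraction reached: 1 − e^(−t/τ) = 0.55 ⇒ t = −τ ln(1 − 0.55) = τ × 0.799.
t = 1.79×10^8 s = 5.66 years.

5.66 years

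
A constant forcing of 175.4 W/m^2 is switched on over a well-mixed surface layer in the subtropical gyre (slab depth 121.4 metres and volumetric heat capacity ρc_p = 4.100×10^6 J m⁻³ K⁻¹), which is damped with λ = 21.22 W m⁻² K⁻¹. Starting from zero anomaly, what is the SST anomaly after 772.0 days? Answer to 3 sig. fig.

Areal heat capacity C = ρc_p × D = 4.100×10^6 × 121.4 = 4.98×10^8 J m⁻² K⁻¹.
τ = C / λ = 4.98×10^8 / 21.22 = 2.35×10^7 s.
Equilibrium anomaly ΔT_eq = F / λ = 175.4 / 21.22 = 8.27 K.
t = 772.0 days = 6.67×10^7 s, so t/τ = 2.84.
ΔT(t) = ΔT_eq (1 − e^(−t/τ)) = 8.27 × (1 − e^−2.84) = 7.78 K.

7.78 K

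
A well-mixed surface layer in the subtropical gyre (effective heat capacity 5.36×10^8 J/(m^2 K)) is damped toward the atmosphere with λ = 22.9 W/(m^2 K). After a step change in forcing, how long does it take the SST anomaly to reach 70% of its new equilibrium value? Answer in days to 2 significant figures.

330 days

Areal heat capacity C = 5.36×10^8 J/(m^2 K) (given).
τ = C / λ = 5.36×10^8 / 22.9 = 2.34×10^7 s.
Fraction reached: 1 − e^(−t/τ) = 0.70 ⇒ t = −τ ln(1 − 0.70) = τ × 1.20.
t = 2.82×10^7 s = 326 days.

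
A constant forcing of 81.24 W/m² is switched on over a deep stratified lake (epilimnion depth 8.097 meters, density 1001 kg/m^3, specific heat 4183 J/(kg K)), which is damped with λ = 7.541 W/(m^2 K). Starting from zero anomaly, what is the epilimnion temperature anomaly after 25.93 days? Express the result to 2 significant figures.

Areal heat capacity C = ρ c_p D = 1001 × 4183 × 8.097 = 3.39×10^7 J/(m^2 K).
τ = C / λ = 3.39×10^7 / 7.541 = 4.50×10^6 s.
Equilibrium anomaly ΔT_eq = F / λ = 81.24 / 7.541 = 10.8 K.
t = 25.93 days = 2.24×10^6 s, so t/τ = 0.498.
ΔT(t) = ΔT_eq (1 − e^(−t/τ)) = 10.8 × (1 − e^−0.498) = 4.23 K.

4.2 K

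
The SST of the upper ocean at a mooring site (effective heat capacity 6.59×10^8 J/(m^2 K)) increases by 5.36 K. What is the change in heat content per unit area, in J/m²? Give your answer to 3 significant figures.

Areal heat capacity C = 6.59×10^8 J/(m^2 K) (given).
ΔQ = C ΔT = 6.59×10^8 × 5.36 = 3.53×10^9 J/m².

3.53×10^9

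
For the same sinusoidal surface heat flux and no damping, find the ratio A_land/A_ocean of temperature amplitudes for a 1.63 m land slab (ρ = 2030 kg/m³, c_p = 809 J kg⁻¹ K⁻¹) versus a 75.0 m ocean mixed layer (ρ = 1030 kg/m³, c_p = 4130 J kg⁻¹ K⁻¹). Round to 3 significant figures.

119

C_ocean = 1030 × 4130 × 75.0 = 3.19×10^8 J/(m²·K).
C_land = 2030 × 809 × 1.63 = 2.68×10^6 J/(m²·K).
Undamped amplitude ∝ 1/C, so A_land/A_ocean = C_ocean/C_land = 119.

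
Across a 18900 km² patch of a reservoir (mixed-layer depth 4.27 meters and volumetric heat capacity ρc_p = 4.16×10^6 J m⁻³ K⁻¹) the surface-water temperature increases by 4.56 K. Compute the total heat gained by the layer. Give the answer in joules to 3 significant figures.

1.53×10^18 J

Areal heat capacity C = ρc_p × D = 4.16×10^6 × 4.27 = 1.78×10^7 J/(m²·K).
Heat per unit area: q = C ΔT = 1.78×10^7 × 4.56 = 8.10×10^7 J/m².
Total heat: Q = q × A = 8.10×10^7 × (18900 × 10⁶ m²) = 1.53×10^18 J.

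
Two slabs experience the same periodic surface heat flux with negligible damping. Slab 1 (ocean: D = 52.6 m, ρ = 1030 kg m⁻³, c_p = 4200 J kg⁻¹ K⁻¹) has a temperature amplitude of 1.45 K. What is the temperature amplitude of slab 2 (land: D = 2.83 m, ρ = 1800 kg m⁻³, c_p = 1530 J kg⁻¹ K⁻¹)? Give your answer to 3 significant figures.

C_ocean = 2.28×10^8 J/(m²·K); C_land = 7.79×10^6 J/(m²·K).
A ∝ 1/C ⇒ A_land = A_ocean × C_ocean/C_land = 1.45 × 29.2 = 42.3 K.

42.3 K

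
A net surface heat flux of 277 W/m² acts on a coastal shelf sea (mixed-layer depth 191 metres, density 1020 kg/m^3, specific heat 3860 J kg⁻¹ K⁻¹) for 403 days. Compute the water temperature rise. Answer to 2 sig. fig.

13 K

Areal heat capacity C = ρ c_p D = 1020 × 3860 × 191 = 7.52×10^8 J/(m^2 K).
Net heat input Q = F Δt = 277 × (403 days × 86400 s/day) = 9.64×10^9 J/m².
ΔT = Q / C = 9.64×10^9 / 7.52×10^8 = 12.8 K.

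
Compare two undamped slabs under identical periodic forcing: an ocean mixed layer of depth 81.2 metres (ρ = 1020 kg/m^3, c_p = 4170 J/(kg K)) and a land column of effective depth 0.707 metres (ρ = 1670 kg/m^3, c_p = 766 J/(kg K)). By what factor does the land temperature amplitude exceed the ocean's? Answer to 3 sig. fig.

C_ocean = 1020 × 4170 × 81.2 = 3.45×10^8 J/(m²·K).
C_land = 1670 × 766 × 0.707 = 9.04×10^5 J/(m²·K).
Undamped amplitude ∝ 1/C, so A_land/A_ocean = C_ocean/C_land = 382.

382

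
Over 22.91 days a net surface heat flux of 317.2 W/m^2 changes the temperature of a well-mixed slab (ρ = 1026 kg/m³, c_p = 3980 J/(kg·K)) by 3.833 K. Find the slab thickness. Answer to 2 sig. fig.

Heat input Q = F Δt = 317.2 × 1.98×10^6 s = 6.28×10^8 J/m².
Required areal heat capacity C = Q / ΔT = 1.64×10^8 J/(m²·K).
Depth D = C / (ρ c_p) = 1.64×10^8 / (1026 × 3980) = 40.1 m.

40 m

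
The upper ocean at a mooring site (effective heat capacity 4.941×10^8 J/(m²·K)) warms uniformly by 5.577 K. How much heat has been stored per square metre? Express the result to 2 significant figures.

Areal heat capacity C = 4.941×10^8 J/(m²·K) (given).
ΔQ = C ΔT = 4.94×10^8 × 5.577 = 2.76×10^9 J/m².

2.8×10^9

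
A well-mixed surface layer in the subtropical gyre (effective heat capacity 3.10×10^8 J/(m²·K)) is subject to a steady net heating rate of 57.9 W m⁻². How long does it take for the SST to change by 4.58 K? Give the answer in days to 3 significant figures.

Areal heat capacity C = 3.10×10^8 J/(m²·K) (given).
Time required: Δt = C ΔT / F = 3.10×10^8 × 4.58 / 57.9 = 2.45×10^7 s.
In days: 2.45×10^7 s / (86400 s/day) = 284 days.

284 days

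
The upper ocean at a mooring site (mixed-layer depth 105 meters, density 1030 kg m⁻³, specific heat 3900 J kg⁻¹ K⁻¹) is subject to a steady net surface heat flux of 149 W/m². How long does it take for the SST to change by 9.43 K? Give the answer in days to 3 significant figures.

309 days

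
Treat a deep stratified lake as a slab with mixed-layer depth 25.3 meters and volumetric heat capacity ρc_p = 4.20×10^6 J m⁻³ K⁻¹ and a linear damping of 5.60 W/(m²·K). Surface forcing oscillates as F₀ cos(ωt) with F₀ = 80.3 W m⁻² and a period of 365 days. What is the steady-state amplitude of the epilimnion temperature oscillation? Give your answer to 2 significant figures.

3.7 K

Areal heat capacity C = ρc_p × D = 4.20×10^6 × 25.3 = 1.06×10^8 J/(m^2 K).
Angular frequency ω = 2π / T = 2π / 3.15×10^7 s = 1.99×10^-7 s⁻¹.
√((Cω)² + λ²) = √((21.2)² + 5.60²) = 21.9 W/(m²·K).
Amplitude A = F₀ / √((Cω)²+λ²) = 80.3 / 21.9 = 3.67 K.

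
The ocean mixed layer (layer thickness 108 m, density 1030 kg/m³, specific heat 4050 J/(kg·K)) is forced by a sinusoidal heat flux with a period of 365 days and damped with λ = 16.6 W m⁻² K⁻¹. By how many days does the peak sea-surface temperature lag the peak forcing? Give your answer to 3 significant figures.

80.6 days

Areal heat capacity C = ρ c_p D = 1030 × 4050 × 108 = 4.51×10^8 J/(m^2 K).
ω = 2π / 3.15×10^7 s = 1.99×10^-7 s⁻¹.
Phase lag φ = arctan(Cω/λ) = arctan(89.8/16.6) = 1.39 rad.
Time lag = φ / ω = 1.39 / 1.99×10^-7 = 6.97×10^6 s = 80.6 days.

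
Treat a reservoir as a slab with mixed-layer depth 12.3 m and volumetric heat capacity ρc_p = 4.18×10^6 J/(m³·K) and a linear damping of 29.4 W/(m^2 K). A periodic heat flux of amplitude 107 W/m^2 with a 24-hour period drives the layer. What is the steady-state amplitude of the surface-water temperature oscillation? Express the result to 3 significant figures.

Areal heat capacity C = ρc_p × D = 4.18×10^6 × 12.3 = 5.14×10^7 J/(m²·K).
Angular frequency ω = 2π / T = 2π / 86400 s = 7.27×10^-5 s⁻¹.
√((Cω)² + λ²) = √((3740)² + 29.4²) = 3740 W/(m²·K).
Amplitude A = F₀ / √((Cω)²+λ²) = 107 / 3740 = 0.0286 K.

0.0286 K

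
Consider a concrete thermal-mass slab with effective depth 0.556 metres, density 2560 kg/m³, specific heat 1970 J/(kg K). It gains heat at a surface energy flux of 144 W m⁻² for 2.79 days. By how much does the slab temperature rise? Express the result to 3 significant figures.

12.4 K

Areal heat capacity C = ρ c_p D = 2560 × 1970 × 0.556 = 2.80×10^6 J/(m^2 K).
Net heat input Q = F Δt = 144 × (2.79 days × 86400 s/day) = 3.47×10^7 J/m².
ΔT = Q / C = 3.47×10^7 / 2.80×10^6 = 12.4 K.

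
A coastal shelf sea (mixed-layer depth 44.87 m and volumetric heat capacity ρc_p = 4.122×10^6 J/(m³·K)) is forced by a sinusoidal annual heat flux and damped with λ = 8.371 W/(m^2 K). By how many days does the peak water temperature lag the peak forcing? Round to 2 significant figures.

Areal heat capacity C = ρc_p × D = 4.122×10^6 × 44.87 = 1.85×10^8 J/(m²·K).
ω = 2π / 3.15×10^7 s = 1.99×10^-7 s⁻¹.
Phase lag φ = arctan(Cω/λ) = arctan(36.8/8.371) = 1.35 rad.
Time lag = φ / ω = 1.35 / 1.99×10^-7 = 6.76×10^6 s = 78.3 days.

78 days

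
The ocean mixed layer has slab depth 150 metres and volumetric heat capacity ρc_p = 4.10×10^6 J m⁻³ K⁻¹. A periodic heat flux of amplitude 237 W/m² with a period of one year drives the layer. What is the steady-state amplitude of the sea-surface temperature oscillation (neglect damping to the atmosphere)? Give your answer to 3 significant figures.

1.93 K

Areal heat capacity C = ρc_p × D = 4.10×10^6 × 150 = 6.15×10^8 J/(m²·K).
Angular frequency ω = 2π / T = 2π / 3.15×10^7 s = 1.99×10^-7 s⁻¹.
Cω = 6.15×10^8 × 1.99×10^-7 = 123 W/(m²·K).
Amplitude A = F₀ / (Cω) = 237 / 123 = 1.93 K.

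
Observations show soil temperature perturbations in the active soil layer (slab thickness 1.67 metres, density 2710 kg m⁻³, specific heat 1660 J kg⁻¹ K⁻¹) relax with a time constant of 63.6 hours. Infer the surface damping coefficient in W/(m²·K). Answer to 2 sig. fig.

Areal heat capacity C = ρ c_p D = 2710 × 1660 × 1.67 = 7.51×10^6 J/(m^2 K).
τ = 63.6 hours = 2.29×10^5 s.
λ = C / τ = 7.51×10^6 / 2.29×10^5 = 32.8 W/(m²·K).

33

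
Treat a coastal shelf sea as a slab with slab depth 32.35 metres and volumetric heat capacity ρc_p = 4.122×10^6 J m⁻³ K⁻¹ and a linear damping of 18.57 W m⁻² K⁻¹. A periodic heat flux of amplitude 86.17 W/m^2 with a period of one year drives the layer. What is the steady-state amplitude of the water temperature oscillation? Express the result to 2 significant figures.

Areal heat capacity C = ρc_p × D = 4.122×10^6 × 32.35 = 1.33×10^8 J/(m²·K).
Angular frequency ω = 2π / T = 2π / 3.15×10^7 s = 1.99×10^-7 s⁻¹.
√((Cω)² + λ²) = √((26.6)² + 18.57²) = 32.4 W/(m²·K).
Amplitude A = F₀ / √((Cω)²+λ²) = 86.17 / 32.4 = 2.66 K.

2.7 K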